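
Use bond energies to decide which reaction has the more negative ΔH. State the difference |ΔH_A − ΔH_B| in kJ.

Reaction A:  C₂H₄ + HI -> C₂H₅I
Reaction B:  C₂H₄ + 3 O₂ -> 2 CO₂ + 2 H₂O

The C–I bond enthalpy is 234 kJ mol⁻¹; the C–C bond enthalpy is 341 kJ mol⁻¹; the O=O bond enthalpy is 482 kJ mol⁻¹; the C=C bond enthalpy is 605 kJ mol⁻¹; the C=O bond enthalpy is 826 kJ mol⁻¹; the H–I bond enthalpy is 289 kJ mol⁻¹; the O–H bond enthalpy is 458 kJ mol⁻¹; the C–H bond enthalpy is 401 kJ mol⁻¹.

Reaction B, by 1399 kJ

Reaction A:
  Bonds broken (reactants):
    C–H: 4 × 401 = 1604
    C=C: 1 × 605 = 605
    H–I: 1 × 289 = 289
    Σ(broken) = 2498 kJ
  Bonds formed (products):
    C–C: 1 × 341 = 341
    C–H: 5 × 401 = 2005
    C–I: 1 × 234 = 234
    Σ(formed) = 2580 kJ
  ΔH_A = 2498 − 2580 = −82 kJ
Reaction B:
  Bonds broken (reactants):
    C–H: 4 × 401 = 1604
    C=C: 1 × 605 = 605
    O=O: 3 × 482 = 1446
    Σ(broken) = 3655 kJ
  Bonds formed (products):
    C=O: 4 × 826 = 3304
    O–H: 4 × 458 = 1832
    Σ(formed) = 5136 kJ
  ΔH_B = 3655 − 5136 = −1481 kJ
ΔH_A − ΔH_B = +1399 kJ, so reaction B has the more negative ΔH; |ΔH_A − ΔH_B| = 1399 kJ.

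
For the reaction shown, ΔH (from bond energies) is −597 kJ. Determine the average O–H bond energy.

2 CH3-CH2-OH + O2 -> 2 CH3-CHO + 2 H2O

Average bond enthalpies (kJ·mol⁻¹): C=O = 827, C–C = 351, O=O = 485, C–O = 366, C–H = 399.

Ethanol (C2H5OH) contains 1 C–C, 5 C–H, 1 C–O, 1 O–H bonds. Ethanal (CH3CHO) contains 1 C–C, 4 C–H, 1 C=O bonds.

D(O–H) ≈ 479 kJ/mol

Let D be the O–H bond energy.
Σ(broken) = 2×351 + 10×399 + 2×366 + 2×D + 1×485 = 5909 + 2D
Σ(formed) = 2×351 + 8×399 + 2×827 + 4×D = 5548 + 4D
ΔH = Σ(broken) − Σ(formed) = (5909 + 2D) − (5548 + 4D) = +361 − 2D
Setting this equal to −597 kJ gives 2D = 958, so D = 479 kJ/mol.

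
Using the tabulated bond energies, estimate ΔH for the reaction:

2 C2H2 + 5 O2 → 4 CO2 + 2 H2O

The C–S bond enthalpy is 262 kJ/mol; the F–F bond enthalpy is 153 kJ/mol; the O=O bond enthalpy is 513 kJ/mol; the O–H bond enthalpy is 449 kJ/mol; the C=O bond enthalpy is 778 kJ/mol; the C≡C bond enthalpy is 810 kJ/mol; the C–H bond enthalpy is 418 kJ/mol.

Bonds broken (reactants):
  C≡C: 2 × 810 = 1620
  C–H: 4 × 418 = 1672
  O=O: 5 × 513 = 2565
  Σ(broken) = 5857 kJ
Bonds formed (products):
  C=O: 8 × 778 = 6224
  O–H: 4 × 449 = 1796
  Σ(formed) = 8020 kJ
ΔH = Σ(broken) − Σ(formed) = 5857 − 8020 = −2163 kJ

ΔH ≈ −2163 kJ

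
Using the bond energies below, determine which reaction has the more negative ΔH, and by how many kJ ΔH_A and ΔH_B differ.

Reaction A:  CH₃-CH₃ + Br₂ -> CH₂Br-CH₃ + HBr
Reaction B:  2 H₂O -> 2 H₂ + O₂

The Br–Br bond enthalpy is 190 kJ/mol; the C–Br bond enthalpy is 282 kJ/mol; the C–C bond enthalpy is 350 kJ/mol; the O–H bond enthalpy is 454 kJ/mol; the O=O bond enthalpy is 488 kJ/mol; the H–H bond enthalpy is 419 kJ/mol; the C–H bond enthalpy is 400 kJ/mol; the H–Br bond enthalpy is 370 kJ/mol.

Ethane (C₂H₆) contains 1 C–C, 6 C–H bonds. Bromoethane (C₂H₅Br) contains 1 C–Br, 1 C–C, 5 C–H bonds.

Reaction A:
  Bonds broken (reactants):
    Br–Br: 1 × 190 = 190
    C–C: 1 × 350 = 350
    C–H: 6 × 400 = 2400
    Σ(broken) = 2940 kJ
  Bonds formed (products):
    C–Br: 1 × 282 = 282
    C–C: 1 × 350 = 350
    C–H: 5 × 400 = 2000
    H–Br: 1 × 370 = 370
    Σ(formed) = 3002 kJ
  ΔH_A = 2940 − 3002 = −62 kJ
Reaction B:
  Bonds broken (reactants):
    O–H: 4 × 454 = 1816
    Σ(broken) = 1816 kJ
  Bonds formed (products):
    H–H: 2 × 419 = 838
    O=O: 1 × 488 = 488
    Σ(formed) = 1326 kJ
  ΔH_B = 1816 − 1326 = +490 kJ
ΔH_A − ΔH_B = −552 kJ, so reaction A has the more negative ΔH; |ΔH_A − ΔH_B| = 552 kJ.

Reaction A, by 552 kJ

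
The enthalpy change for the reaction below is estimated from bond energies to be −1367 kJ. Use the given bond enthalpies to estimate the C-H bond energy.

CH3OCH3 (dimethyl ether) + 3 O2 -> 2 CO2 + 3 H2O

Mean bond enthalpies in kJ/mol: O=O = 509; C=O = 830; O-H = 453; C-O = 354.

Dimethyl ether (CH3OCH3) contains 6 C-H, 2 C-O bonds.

Let D be the C-H bond energy.
Σ(broken) = 6×D + 2×354 + 3×509 = 2235 + 6D
Σ(formed) = 4×830 + 6×453 = 6038
ΔH = Σ(broken) − Σ(formed) = (2235 + 6D) − (6038) = −3803 + 6D
Setting this equal to −1367 kJ gives 6D = 2436, so D = 406 kJ/mol.

D(C-H) ≈ 406 kJ/mol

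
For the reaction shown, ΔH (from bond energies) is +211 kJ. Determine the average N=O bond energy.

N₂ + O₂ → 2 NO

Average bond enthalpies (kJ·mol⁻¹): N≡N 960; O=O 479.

Let D be the N=O bond energy.
Σ(broken) = 1×960 + 1×479 = 1439
Σ(formed) = 2×D = 2D
ΔH = Σ(broken) − Σ(formed) = (1439) − (2D) = +1439 − 2D
Setting this equal to +211 kJ gives 2D = 1228, so D = 614 kJ/mol.

D(N=O) ≈ 614 kJ/mol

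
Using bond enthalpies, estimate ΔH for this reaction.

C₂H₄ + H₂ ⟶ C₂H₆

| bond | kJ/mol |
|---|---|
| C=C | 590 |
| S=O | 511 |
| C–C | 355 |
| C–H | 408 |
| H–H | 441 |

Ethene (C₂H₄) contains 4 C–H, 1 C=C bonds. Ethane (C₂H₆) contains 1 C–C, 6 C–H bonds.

Bonds broken (reactants):
  C–H: 4 × 408 = 1632
  C=C: 1 × 590 = 590
  H–H: 1 × 441 = 441
  Σ(broken) = 2663 kJ
Bonds formed (products):
  C–C: 1 × 355 = 355
  C–H: 6 × 408 = 2448
  Σ(formed) = 2803 kJ
ΔH = Σ(broken) − Σ(formed) = 2663 − 2803 = −140 kJ

ΔH ≈ −140 kJ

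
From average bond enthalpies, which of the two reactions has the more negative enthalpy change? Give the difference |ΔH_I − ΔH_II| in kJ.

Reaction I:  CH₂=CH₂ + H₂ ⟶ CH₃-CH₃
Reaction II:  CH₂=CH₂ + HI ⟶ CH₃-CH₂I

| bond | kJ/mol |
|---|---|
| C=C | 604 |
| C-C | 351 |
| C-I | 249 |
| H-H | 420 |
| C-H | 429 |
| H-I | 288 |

Reaction I, by 48 kJ

Reaction I:
  Bonds broken (reactants):
    C-H: 4 × 429 = 1716
    C=C: 1 × 604 = 604
    H-H: 1 × 420 = 420
    Σ(broken) = 2740 kJ
  Bonds formed (products):
    C-C: 1 × 351 = 351
    C-H: 6 × 429 = 2574
    Σ(formed) = 2925 kJ
  ΔH_I = 2740 − 2925 = −185 kJ
Reaction II:
  Bonds broken (reactants):
    C-H: 4 × 429 = 1716
    C=C: 1 × 604 = 604
    H-I: 1 × 288 = 288
    Σ(broken) = 2608 kJ
  Bonds formed (products):
    C-C: 1 × 351 = 351
    C-H: 5 × 429 = 2145
    C-I: 1 × 249 = 249
    Σ(formed) = 2745 kJ
  ΔH_II = 2608 − 2745 = −137 kJ
ΔH_I − ΔH_II = −48 kJ, so reaction I has the more negative ΔH; |ΔH_I − ΔH_II| = 48 kJ.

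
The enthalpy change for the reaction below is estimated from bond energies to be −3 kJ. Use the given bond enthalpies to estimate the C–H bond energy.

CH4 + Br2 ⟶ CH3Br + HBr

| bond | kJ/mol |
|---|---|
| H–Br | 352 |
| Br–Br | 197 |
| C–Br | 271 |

Let D be the C–H bond energy.
Σ(broken) = 1×197 + 4×D = 197 + 4D
Σ(formed) = 1×271 + 3×D + 1×352 = 623 + 3D
ΔH = Σ(broken) − Σ(formed) = (197 + 4D) − (623 + 3D) = −426 + D
Setting this equal to −3 kJ gives D = 423 kJ/mol.

D(C–H) ≈ 423 kJ/mol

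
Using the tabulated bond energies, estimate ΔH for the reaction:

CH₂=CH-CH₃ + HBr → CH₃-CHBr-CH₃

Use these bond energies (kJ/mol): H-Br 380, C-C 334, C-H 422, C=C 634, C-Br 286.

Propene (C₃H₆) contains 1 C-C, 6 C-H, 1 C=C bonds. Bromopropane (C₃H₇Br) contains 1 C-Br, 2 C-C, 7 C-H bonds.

ΔH ≈ −28 kJ

Bonds broken (reactants):
  C-C: 1 × 334 = 334
  C-H: 6 × 422 = 2532
  C=C: 1 × 634 = 634
  H-Br: 1 × 380 = 380
  Σ(broken) = 3880 kJ
Bonds formed (products):
  C-Br: 1 × 286 = 286
  C-C: 2 × 334 = 668
  C-H: 7 × 422 = 2954
  Σ(formed) = 3908 kJ
ΔH = Σ(broken) − Σ(formed) = 3880 − 3908 = −28 kJ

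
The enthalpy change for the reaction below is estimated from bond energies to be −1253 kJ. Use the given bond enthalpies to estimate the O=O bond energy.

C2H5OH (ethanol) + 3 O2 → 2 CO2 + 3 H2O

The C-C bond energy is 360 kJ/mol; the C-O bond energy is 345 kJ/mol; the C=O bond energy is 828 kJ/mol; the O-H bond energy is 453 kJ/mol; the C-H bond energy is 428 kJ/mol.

Let D be the O=O bond energy.
Σ(broken) = 1×360 + 5×428 + 1×345 + 1×453 + 3×D = 3298 + 3D
Σ(formed) = 4×828 + 6×453 = 6030
ΔH = Σ(broken) − Σ(formed) = (3298 + 3D) − (6030) = −2732 + 3D
Setting this equal to −1253 kJ gives 3D = 1479, so D = 493 kJ/mol.

D(O=O) ≈ 493 kJ/mol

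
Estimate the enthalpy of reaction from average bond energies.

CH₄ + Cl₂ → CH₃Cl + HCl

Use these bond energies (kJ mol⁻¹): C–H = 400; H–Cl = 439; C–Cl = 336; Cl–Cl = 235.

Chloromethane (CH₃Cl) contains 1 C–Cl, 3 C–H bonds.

Bonds broken (reactants):
  C–H: 4 × 400 = 1600
  Cl–Cl: 1 × 235 = 235
  Σ(broken) = 1835 kJ
Bonds formed (products):
  C–Cl: 1 × 336 = 336
  C–H: 3 × 400 = 1200
  H–Cl: 1 × 439 = 439
  Σ(formed) = 1975 kJ
ΔH = Σ(broken) − Σ(formed) = 1835 − 1975 = −140 kJ

ΔH ≈ −140 kJ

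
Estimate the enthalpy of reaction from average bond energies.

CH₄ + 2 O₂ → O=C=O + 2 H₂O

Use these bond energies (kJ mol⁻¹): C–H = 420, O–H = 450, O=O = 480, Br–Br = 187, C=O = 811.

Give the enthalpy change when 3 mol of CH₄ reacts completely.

ΔH = −2346 kJ

Bonds broken (reactants):
  C–H: 4 × 420 = 1680
  O=O: 2 × 480 = 960
  Σ(broken) = 2640 kJ
Bonds formed (products):
  C=O: 2 × 811 = 1622
  O–H: 4 × 450 = 1800
  Σ(formed) = 3422 kJ
ΔH = Σ(broken) − Σ(formed) = 2640 − 3422 = −782 kJ
For 3× the reaction as written: 3 × (−782) = −2346 kJ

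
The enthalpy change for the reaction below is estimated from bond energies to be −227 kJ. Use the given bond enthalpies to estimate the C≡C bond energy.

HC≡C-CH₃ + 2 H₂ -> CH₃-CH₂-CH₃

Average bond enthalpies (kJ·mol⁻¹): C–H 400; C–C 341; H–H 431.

D(C≡C) ≈ 852 kJ/mol

Let D be the C≡C bond energy.
Σ(broken) = 1×D + 1×341 + 4×400 + 2×431 = 2803 + D
Σ(formed) = 2×341 + 8×400 = 3882
ΔH = Σ(broken) − Σ(formed) = (2803 + D) − (3882) = −1079 + D
Setting this equal to −227 kJ gives D = 852 kJ/mol.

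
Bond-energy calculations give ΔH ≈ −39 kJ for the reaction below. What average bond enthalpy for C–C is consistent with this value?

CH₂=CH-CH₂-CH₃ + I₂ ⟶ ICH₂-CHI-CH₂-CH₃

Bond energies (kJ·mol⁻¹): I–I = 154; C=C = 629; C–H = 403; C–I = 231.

Let D be the C–C bond energy.
Σ(broken) = 2×D + 8×403 + 1×629 + 1×154 = 4007 + 2D
Σ(formed) = 3×D + 8×403 + 2×231 = 3686 + 3D
ΔH = Σ(broken) − Σ(formed) = (4007 + 2D) − (3686 + 3D) = +321 − D
Setting this equal to −39 kJ gives D = 360 kJ/mol.

D(C–C) ≈ 360 kJ/mol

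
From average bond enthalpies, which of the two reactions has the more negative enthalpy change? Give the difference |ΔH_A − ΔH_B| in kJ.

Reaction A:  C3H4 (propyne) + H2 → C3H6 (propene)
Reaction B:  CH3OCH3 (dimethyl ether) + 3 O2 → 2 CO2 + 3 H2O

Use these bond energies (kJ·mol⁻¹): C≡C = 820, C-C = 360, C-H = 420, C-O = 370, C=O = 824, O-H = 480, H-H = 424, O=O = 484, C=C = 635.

Reaction A:
  Bonds broken (reactants):
    C≡C: 1 × 820 = 820
    C-C: 1 × 360 = 360
    C-H: 4 × 420 = 1680
    H-H: 1 × 424 = 424
    Σ(broken) = 3284 kJ
  Bonds formed (products):
    C-C: 1 × 360 = 360
    C-H: 6 × 420 = 2520
    C=C: 1 × 635 = 635
    Σ(formed) = 3515 kJ
  ΔH_A = 3284 − 3515 = −231 kJ
Reaction B:
  Bonds broken (reactants):
    C-H: 6 × 420 = 2520
    C-O: 2 × 370 = 740
    O=O: 3 × 484 = 1452
    Σ(broken) = 4712 kJ
  Bonds formed (products):
    C=O: 4 × 824 = 3296
    O-H: 6 × 480 = 2880
    Σ(formed) = 6176 kJ
  ΔH_B = 4712 − 6176 = −1464 kJ
ΔH_A − ΔH_B = +1233 kJ, so reaction B has the more negative ΔH; |ΔH_A − ΔH_B| = 1233 kJ.

Reaction B, by 1233 kJ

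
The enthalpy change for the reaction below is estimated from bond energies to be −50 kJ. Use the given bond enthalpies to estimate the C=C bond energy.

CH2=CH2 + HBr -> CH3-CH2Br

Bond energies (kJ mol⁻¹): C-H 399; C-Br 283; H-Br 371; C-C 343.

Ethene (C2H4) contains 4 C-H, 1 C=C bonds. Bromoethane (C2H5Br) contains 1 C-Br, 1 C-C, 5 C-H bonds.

Let D be the C=C bond energy.
Σ(broken) = 4×399 + 1×D + 1×371 = 1967 + D
Σ(formed) = 1×283 + 1×343 + 5×399 = 2621
ΔH = Σ(broken) − Σ(formed) = (1967 + D) − (2621) = −654 + D
Setting this equal to −50 kJ gives D = 604 kJ/mol.

D(C=C) ≈ 604 kJ/mol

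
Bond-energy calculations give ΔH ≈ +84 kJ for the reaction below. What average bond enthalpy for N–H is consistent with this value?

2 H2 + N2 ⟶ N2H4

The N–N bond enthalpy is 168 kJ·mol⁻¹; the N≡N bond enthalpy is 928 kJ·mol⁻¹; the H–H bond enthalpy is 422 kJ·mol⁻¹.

Let D be the N–H bond energy.
Σ(broken) = 2×422 + 1×928 = 1772
Σ(formed) = 4×D + 1×168 = 168 + 4D
ΔH = Σ(broken) − Σ(formed) = (1772) − (168 + 4D) = +1604 − 4D
Setting this equal to +84 kJ gives 4D = 1520, so D = 380 kJ/mol.

D(N–H) ≈ 380 kJ/mol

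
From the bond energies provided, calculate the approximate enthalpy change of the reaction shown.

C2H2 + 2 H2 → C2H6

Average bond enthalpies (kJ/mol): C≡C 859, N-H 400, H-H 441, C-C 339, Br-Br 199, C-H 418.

ΔH ≈ −270 kJ

Bonds broken (reactants):
  C≡C: 1 × 859 = 859
  C-H: 2 × 418 = 836
  H-H: 2 × 441 = 882
  Σ(broken) = 2577 kJ
Bonds formed (products):
  C-C: 1 × 339 = 339
  C-H: 6 × 418 = 2508
  Σ(formed) = 2847 kJ
ΔH = Σ(broken) − Σ(formed) = 2577 − 2847 = −270 kJ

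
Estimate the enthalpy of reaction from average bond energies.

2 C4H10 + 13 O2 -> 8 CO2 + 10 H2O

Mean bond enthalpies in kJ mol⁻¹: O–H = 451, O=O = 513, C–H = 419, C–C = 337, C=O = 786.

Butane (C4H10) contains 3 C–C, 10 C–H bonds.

ΔH ≈ −4525 kJ

Bonds broken (reactants):
  C–C: 6 × 337 = 2022
  C–H: 20 × 419 = 8380
  O=O: 13 × 513 = 6669
  Σ(broken) = 17071 kJ
Bonds formed (products):
  C=O: 16 × 786 = 12576
  O–H: 20 × 451 = 9020
  Σ(formed) = 21596 kJ
ΔH = Σ(broken) − Σ(formed) = 17071 − 21596 = −4525 kJ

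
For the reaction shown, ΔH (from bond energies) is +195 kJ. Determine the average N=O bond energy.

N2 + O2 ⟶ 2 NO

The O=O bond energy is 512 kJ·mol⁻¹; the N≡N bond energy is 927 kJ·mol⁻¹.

D(N=O) ≈ 622 kJ/mol

Let D be the N=O bond energy.
Σ(broken) = 1×927 + 1×512 = 1439
Σ(formed) = 2×D = 2D
ΔH = Σ(broken) − Σ(formed) = (1439) − (2D) = +1439 − 2D
Setting this equal to +195 kJ gives 2D = 1244, so D = 622 kJ/mol.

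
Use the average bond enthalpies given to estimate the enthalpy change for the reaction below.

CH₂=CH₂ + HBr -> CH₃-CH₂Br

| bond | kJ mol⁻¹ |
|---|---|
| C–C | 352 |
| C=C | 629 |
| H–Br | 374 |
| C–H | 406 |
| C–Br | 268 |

ΔH ≈ −23 kJ

Bonds broken (reactants):
  C–H: 4 × 406 = 1624
  C=C: 1 × 629 = 629
  H–Br: 1 × 374 = 374
  Σ(broken) = 2627 kJ
Bonds formed (products):
  C–Br: 1 × 268 = 268
  C–C: 1 × 352 = 352
  C–H: 5 × 406 = 2030
  Σ(formed) = 2650 kJ
ΔH = Σ(broken) − Σ(formed) = 2627 − 2650 = −23 kJ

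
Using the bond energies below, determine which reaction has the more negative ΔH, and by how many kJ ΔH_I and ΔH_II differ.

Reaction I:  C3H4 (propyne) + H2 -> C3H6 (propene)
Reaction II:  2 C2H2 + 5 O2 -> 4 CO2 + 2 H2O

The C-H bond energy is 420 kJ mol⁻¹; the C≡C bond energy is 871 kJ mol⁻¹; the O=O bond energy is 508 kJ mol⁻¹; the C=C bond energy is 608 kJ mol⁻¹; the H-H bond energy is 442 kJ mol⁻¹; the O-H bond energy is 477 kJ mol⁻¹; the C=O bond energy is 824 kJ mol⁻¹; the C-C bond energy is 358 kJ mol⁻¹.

Reaction II, by 2403 kJ

Reaction I:
  Bonds broken (reactants):
    C≡C: 1 × 871 = 871
    C-C: 1 × 358 = 358
    C-H: 4 × 420 = 1680
    H-H: 1 × 442 = 442
    Σ(broken) = 3351 kJ
  Bonds formed (products):
    C-C: 1 × 358 = 358
    C-H: 6 × 420 = 2520
    C=C: 1 × 608 = 608
    Σ(formed) = 3486 kJ
  ΔH_I = 3351 − 3486 = −135 kJ
Reaction II:
  Bonds broken (reactants):
    C≡C: 2 × 871 = 1742
    C-H: 4 × 420 = 1680
    O=O: 5 × 508 = 2540
    Σ(broken) = 5962 kJ
  Bonds formed (products):
    C=O: 8 × 824 = 6592
    O-H: 4 × 477 = 1908
    Σ(formed) = 8500 kJ
  ΔH_II = 5962 − 8500 = −2538 kJ
ΔH_I − ΔH_II = +2403 kJ, so reaction II has the more negative ΔH; |ΔH_I − ΔH_II| = 2403 kJ.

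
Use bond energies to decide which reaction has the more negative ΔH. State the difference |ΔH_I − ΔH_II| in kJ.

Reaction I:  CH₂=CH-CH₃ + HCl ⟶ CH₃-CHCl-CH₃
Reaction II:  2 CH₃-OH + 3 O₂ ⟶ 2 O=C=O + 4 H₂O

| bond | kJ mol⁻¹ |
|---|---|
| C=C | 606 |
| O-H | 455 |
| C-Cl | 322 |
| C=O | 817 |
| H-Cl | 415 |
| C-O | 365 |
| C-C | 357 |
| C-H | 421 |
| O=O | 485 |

Reaction I:
  Bonds broken (reactants):
    C-C: 1 × 357 = 357
    C-H: 6 × 421 = 2526
    C=C: 1 × 606 = 606
    H-Cl: 1 × 415 = 415
    Σ(broken) = 3904 kJ
  Bonds formed (products):
    C-C: 2 × 357 = 714
    C-Cl: 1 × 322 = 322
    C-H: 7 × 421 = 2947
    Σ(formed) = 3983 kJ
  ΔH_I = 3904 − 3983 = −79 kJ
Reaction II:
  Bonds broken (reactants):
    C-H: 6 × 421 = 2526
    C-O: 2 × 365 = 730
    O-H: 2 × 455 = 910
    O=O: 3 × 485 = 1455
    Σ(broken) = 5621 kJ
  Bonds formed (products):
    C=O: 4 × 817 = 3268
    O-H: 8 × 455 = 3640
    Σ(formed) = 6908 kJ
  ΔH_II = 5621 − 6908 = −1287 kJ
ΔH_I − ΔH_II = +1208 kJ, so reaction II has the more negative ΔH; |ΔH_I − ΔH_II| = 1208 kJ.

Reaction II, by 1208 kJ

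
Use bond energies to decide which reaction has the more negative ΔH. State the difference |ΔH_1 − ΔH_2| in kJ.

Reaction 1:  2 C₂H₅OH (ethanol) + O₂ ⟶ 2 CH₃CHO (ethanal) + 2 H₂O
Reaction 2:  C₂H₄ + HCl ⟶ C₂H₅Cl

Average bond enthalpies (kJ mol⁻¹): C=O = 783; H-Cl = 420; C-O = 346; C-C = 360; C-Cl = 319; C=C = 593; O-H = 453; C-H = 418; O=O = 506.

Reaction 1, by 354 kJ

Reaction 1:
  Bonds broken (reactants):
    C-C: 2 × 360 = 720
    C-H: 10 × 418 = 4180
    C-O: 2 × 346 = 692
    O-H: 2 × 453 = 906
    O=O: 1 × 506 = 506
    Σ(broken) = 7004 kJ
  Bonds formed (products):
    C-C: 2 × 360 = 720
    C-H: 8 × 418 = 3344
    C=O: 2 × 783 = 1566
    O-H: 4 × 453 = 1812
    Σ(formed) = 7442 kJ
  ΔH_1 = 7004 − 7442 = −438 kJ
Reaction 2:
  Bonds broken (reactants):
    C-H: 4 × 418 = 1672
    C=C: 1 × 593 = 593
    H-Cl: 1 × 420 = 420
    Σ(broken) = 2685 kJ
  Bonds formed (products):
    C-C: 1 × 360 = 360
    C-Cl: 1 × 319 = 319
    C-H: 5 × 418 = 2090
    Σ(formed) = 2769 kJ
  ΔH_2 = 2685 − 2769 = −84 kJ
ΔH_1 − ΔH_2 = −354 kJ, so reaction 1 has the more negative ΔH; |ΔH_1 − ΔH_2| = 354 kJ.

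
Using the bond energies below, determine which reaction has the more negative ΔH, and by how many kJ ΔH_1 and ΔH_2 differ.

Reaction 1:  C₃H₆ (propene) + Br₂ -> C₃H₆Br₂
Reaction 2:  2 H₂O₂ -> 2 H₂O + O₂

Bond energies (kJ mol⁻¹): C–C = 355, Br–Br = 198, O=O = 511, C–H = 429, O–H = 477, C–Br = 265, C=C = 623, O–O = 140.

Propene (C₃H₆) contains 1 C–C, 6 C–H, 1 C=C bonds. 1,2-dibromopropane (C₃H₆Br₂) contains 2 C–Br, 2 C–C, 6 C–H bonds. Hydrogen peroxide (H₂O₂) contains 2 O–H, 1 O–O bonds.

Reaction 1:
  Bonds broken (reactants):
    Br–Br: 1 × 198 = 198
    C–C: 1 × 355 = 355
    C–H: 6 × 429 = 2574
    C=C: 1 × 623 = 623
    Σ(broken) = 3750 kJ
  Bonds formed (products):
    C–Br: 2 × 265 = 530
    C–C: 2 × 355 = 710
    C–H: 6 × 429 = 2574
    Σ(formed) = 3814 kJ
  ΔH_1 = 3750 − 3814 = −64 kJ
Reaction 2:
  Bonds broken (reactants):
    O–H: 4 × 477 = 1908
    O–O: 2 × 140 = 280
    Σ(broken) = 2188 kJ
  Bonds formed (products):
    O–H: 4 × 477 = 1908
    O=O: 1 × 511 = 511
    Σ(formed) = 2419 kJ
  ΔH_2 = 2188 − 2419 = −231 kJ
ΔH_1 − ΔH_2 = +167 kJ, so reaction 2 has the more negative ΔH; |ΔH_1 − ΔH_2| = 167 kJ.

Reaction 2, by 167 kJ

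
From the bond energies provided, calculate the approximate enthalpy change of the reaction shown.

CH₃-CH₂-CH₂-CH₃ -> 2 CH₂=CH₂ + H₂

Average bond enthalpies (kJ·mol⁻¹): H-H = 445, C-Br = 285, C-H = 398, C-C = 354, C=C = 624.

Bonds broken (reactants):
  C-C: 3 × 354 = 1062
  C-H: 10 × 398 = 3980
  Σ(broken) = 5042 kJ
Bonds formed (products):
  C-H: 8 × 398 = 3184
  C=C: 2 × 624 = 1248
  H-H: 1 × 445 = 445
  Σ(formed) = 4877 kJ
ΔH = Σ(broken) − Σ(formed) = 5042 − 4877 = +165 kJ

ΔH ≈ +165 kJ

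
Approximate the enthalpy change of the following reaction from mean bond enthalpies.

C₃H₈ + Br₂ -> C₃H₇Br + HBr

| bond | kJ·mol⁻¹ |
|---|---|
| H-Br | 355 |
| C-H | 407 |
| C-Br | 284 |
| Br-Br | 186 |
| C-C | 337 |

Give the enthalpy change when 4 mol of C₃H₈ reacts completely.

Bonds broken (reactants):
  Br-Br: 1 × 186 = 186
  C-C: 2 × 337 = 674
  C-H: 8 × 407 = 3256
  Σ(broken) = 4116 kJ
Bonds formed (products):
  C-Br: 1 × 284 = 284
  C-C: 2 × 337 = 674
  C-H: 7 × 407 = 2849
  H-Br: 1 × 355 = 355
  Σ(formed) = 4162 kJ
ΔH = Σ(broken) − Σ(formed) = 4116 − 4162 = −46 kJ
For 4× the reaction as written: 4 × (−46) = −184 kJ

ΔH = −184 kJ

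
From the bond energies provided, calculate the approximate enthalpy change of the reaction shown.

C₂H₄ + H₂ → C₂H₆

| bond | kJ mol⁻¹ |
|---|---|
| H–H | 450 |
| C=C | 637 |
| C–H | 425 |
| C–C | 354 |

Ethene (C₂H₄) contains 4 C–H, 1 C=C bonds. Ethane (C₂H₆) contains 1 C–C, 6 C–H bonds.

Bonds broken (reactants):
  C–H: 4 × 425 = 1700
  C=C: 1 × 637 = 637
  H–H: 1 × 450 = 450
  Σ(broken) = 2787 kJ
Bonds formed (products):
  C–C: 1 × 354 = 354
  C–H: 6 × 425 = 2550
  Σ(formed) = 2904 kJ
ΔH = Σ(broken) − Σ(formed) = 2787 − 2904 = −117 kJ

ΔH ≈ −117 kJ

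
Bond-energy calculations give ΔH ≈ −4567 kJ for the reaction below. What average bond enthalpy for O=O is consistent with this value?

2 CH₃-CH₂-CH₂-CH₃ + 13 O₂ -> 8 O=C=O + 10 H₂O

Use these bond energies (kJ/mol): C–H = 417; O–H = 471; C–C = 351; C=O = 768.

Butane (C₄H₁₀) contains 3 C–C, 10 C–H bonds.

D(O=O) ≈ 515 kJ/mol

Let D be the O=O bond energy.
Σ(broken) = 6×351 + 20×417 + 13×D = 10446 + 13D
Σ(formed) = 16×768 + 20×471 = 21708
ΔH = Σ(broken) − Σ(formed) = (10446 + 13D) − (21708) = −11262 + 13D
Setting this equal to −4567 kJ gives 13D = 6695, so D = 515 kJ/mol.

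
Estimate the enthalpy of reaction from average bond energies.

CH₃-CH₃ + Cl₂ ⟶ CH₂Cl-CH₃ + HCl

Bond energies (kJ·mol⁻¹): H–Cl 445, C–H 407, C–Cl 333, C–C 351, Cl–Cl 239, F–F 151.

Bonds broken (reactants):
  C–C: 1 × 351 = 351
  C–H: 6 × 407 = 2442
  Cl–Cl: 1 × 239 = 239
  Σ(broken) = 3032 kJ
Bonds formed (products):
  C–C: 1 × 351 = 351
  C–Cl: 1 × 333 = 333
  C–H: 5 × 407 = 2035
  H–Cl: 1 × 445 = 445
  Σ(formed) = 3164 kJ
ΔH = Σ(broken) − Σ(formed) = 3032 − 3164 = −132 kJ

ΔH ≈ −132 kJ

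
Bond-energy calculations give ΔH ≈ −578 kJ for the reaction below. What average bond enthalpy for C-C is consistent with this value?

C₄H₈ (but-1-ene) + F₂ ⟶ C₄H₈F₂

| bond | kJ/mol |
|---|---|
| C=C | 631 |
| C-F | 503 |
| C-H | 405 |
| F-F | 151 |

Let D be the C-C bond energy.
Σ(broken) = 2×D + 8×405 + 1×631 + 1×151 = 4022 + 2D
Σ(formed) = 3×D + 2×503 + 8×405 = 4246 + 3D
ΔH = Σ(broken) − Σ(formed) = (4022 + 2D) − (4246 + 3D) = −224 − D
Setting this equal to −578 kJ gives D = 354 kJ/mol.

D(C-C) ≈ 354 kJ/mol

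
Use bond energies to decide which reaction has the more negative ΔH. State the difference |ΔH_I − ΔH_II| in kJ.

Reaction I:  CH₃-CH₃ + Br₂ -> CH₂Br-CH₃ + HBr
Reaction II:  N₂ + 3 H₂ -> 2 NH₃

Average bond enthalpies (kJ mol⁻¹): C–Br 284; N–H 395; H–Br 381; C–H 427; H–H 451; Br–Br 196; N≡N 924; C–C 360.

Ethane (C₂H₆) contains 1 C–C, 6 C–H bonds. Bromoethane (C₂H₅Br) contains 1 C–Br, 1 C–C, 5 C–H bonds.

Reaction II, by 51 kJ

Reaction I:
  Bonds broken (reactants):
    Br–Br: 1 × 196 = 196
    C–C: 1 × 360 = 360
    C–H: 6 × 427 = 2562
    Σ(broken) = 3118 kJ
  Bonds formed (products):
    C–Br: 1 × 284 = 284
    C–C: 1 × 360 = 360
    C–H: 5 × 427 = 2135
    H–Br: 1 × 381 = 381
    Σ(formed) = 3160 kJ
  ΔH_I = 3118 − 3160 = −42 kJ
Reaction II:
  Bonds broken (reactants):
    H–H: 3 × 451 = 1353
    N≡N: 1 × 924 = 924
    Σ(broken) = 2277 kJ
  Bonds formed (products):
    N–H: 6 × 395 = 2370
    Σ(formed) = 2370 kJ
  ΔH_II = 2277 − 2370 = −93 kJ
ΔH_I − ΔH_II = +51 kJ, so reaction II has the more negative ΔH; |ΔH_I − ΔH_II| = 51 kJ.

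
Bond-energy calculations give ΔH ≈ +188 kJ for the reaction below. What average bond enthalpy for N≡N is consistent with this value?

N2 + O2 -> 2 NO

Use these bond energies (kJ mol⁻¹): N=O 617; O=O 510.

Let D be the N≡N bond energy.
Σ(broken) = 1×D + 1×510 = 510 + D
Σ(formed) = 2×617 = 1234
ΔH = Σ(broken) − Σ(formed) = (510 + D) − (1234) = −724 + D
Setting this equal to +188 kJ gives D = 912 kJ/mol.

D(N≡N) ≈ 912 kJ/mol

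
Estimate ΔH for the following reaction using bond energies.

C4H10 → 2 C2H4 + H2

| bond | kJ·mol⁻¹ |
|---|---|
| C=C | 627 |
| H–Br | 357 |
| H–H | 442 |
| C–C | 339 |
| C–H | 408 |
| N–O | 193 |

Bonds broken (reactants):
  C–C: 3 × 339 = 1017
  C–H: 10 × 408 = 4080
  Σ(broken) = 5097 kJ
Bonds formed (products):
  C–H: 8 × 408 = 3264
  C=C: 2 × 627 = 1254
  H–H: 1 × 442 = 442
  Σ(formed) = 4960 kJ
ΔH = Σ(broken) − Σ(formed) = 5097 − 4960 = +137 kJ

ΔH ≈ +137 kJ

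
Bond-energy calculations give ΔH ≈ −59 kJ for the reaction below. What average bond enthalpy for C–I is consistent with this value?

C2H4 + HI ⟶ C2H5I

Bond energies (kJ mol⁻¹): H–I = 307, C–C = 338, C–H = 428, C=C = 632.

D(C–I) ≈ 232 kJ/mol

Let D be the C–I bond energy.
Σ(broken) = 4×428 + 1×632 + 1×307 = 2651
Σ(formed) = 1×338 + 5×428 + 1×D = 2478 + D
ΔH = Σ(broken) − Σ(formed) = (2651) − (2478 + D) = +173 − D
Setting this equal to −59 kJ gives D = 232 kJ/mol.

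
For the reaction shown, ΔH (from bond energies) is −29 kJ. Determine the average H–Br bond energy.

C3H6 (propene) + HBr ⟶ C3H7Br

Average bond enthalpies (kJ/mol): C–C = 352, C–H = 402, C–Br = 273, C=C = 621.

Let D be the H–Br bond energy.
Σ(broken) = 1×352 + 6×402 + 1×621 + 1×D = 3385 + D
Σ(formed) = 1×273 + 2×352 + 7×402 = 3791
ΔH = Σ(broken) − Σ(formed) = (3385 + D) − (3791) = −406 + D
Setting this equal to −29 kJ gives D = 377 kJ/mol.

D(H–Br) ≈ 377 kJ/mol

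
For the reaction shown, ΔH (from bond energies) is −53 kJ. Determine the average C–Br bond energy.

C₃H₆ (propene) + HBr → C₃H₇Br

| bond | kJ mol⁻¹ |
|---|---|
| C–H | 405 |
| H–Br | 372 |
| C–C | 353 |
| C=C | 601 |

Let D be the C–Br bond energy.
Σ(broken) = 1×353 + 6×405 + 1×601 + 1×372 = 3756
Σ(formed) = 1×D + 2×353 + 7×405 = 3541 + D
ΔH = Σ(broken) − Σ(formed) = (3756) − (3541 + D) = +215 − D
Setting this equal to −53 kJ gives D = 268 kJ/mol.

D(C–Br) ≈ 268 kJ/mol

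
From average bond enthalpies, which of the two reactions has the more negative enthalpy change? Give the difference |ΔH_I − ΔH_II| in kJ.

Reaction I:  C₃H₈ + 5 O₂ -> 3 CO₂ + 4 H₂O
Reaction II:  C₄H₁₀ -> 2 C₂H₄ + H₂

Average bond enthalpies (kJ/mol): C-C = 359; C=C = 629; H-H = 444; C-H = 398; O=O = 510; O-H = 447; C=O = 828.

Reaction I, by 2263 kJ

Reaction I:
  Bonds broken (reactants):
    C-C: 2 × 359 = 718
    C-H: 8 × 398 = 3184
    O=O: 5 × 510 = 2550
    Σ(broken) = 6452 kJ
  Bonds formed (products):
    C=O: 6 × 828 = 4968
    O-H: 8 × 447 = 3576
    Σ(formed) = 8544 kJ
  ΔH_I = 6452 − 8544 = −2092 kJ
Reaction II:
  Bonds broken (reactants):
    C-C: 3 × 359 = 1077
    C-H: 10 × 398 = 3980
    Σ(broken) = 5057 kJ
  Bonds formed (products):
    C-H: 8 × 398 = 3184
    C=C: 2 × 629 = 1258
    H-H: 1 × 444 = 444
    Σ(formed) = 4886 kJ
  ΔH_II = 5057 − 4886 = +171 kJ
ΔH_I − ΔH_II = −2263 kJ, so reaction I has the more negative ΔH; |ΔH_I − ΔH_II| = 2263 kJ.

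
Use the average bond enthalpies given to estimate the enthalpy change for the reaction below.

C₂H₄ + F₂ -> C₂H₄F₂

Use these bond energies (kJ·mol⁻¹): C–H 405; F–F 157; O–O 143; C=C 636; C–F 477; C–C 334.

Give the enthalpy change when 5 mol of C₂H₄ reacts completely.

ΔH = −2475 kJ

Bonds broken (reactants):
  C–H: 4 × 405 = 1620
  C=C: 1 × 636 = 636
  F–F: 1 × 157 = 157
  Σ(broken) = 2413 kJ
Bonds formed (products):
  C–C: 1 × 334 = 334
  C–F: 2 × 477 = 954
  C–H: 4 × 405 = 1620
  Σ(formed) = 2908 kJ
ΔH = Σ(broken) − Σ(formed) = 2413 − 2908 = −495 kJ
For 5× the reaction as written: 5 × (−495) = −2475 kJ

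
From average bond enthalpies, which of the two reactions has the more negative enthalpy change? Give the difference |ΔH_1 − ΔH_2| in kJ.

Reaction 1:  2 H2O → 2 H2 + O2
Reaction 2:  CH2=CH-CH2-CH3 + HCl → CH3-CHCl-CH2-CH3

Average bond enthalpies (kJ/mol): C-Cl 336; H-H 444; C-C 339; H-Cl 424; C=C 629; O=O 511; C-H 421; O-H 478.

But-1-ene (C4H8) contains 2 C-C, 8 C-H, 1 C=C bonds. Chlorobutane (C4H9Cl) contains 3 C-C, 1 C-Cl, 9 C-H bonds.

Reaction 2, by 556 kJ

Reaction 1:
  Bonds broken (reactants):
    O-H: 4 × 478 = 1912
    Σ(broken) = 1912 kJ
  Bonds formed (products):
    H-H: 2 × 444 = 888
    O=O: 1 × 511 = 511
    Σ(formed) = 1399 kJ
  ΔH_1 = 1912 − 1399 = +513 kJ
Reaction 2:
  Bonds broken (reactants):
    C-C: 2 × 339 = 678
    C-H: 8 × 421 = 3368
    C=C: 1 × 629 = 629
    H-Cl: 1 × 424 = 424
    Σ(broken) = 5099 kJ
  Bonds formed (products):
    C-C: 3 × 339 = 1017
    C-Cl: 1 × 336 = 336
    C-H: 9 × 421 = 3789
    Σ(formed) = 5142 kJ
  ΔH_2 = 5099 − 5142 = −43 kJ
ΔH_1 − ΔH_2 = +556 kJ, so reaction 2 has the more negative ΔH; |ΔH_1 − ΔH_2| = 556 kJ.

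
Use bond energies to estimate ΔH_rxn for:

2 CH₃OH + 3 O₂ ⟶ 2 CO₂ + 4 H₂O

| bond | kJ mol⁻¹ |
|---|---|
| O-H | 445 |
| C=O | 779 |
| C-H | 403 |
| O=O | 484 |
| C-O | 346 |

ΔH ≈ −1224 kJ

Bonds broken (reactants):
  C-H: 6 × 403 = 2418
  C-O: 2 × 346 = 692
  O-H: 2 × 445 = 890
  O=O: 3 × 484 = 1452
  Σ(broken) = 5452 kJ
Bonds formed (products):
  C=O: 4 × 779 = 3116
  O-H: 8 × 445 = 3560
  Σ(formed) = 6676 kJ
ΔH = Σ(broken) − Σ(formed) = 5452 − 6676 = −1224 kJ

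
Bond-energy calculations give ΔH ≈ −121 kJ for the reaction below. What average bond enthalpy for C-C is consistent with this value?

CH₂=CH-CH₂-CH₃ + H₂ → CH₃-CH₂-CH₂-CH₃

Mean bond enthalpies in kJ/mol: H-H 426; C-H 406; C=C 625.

Let D be the C-C bond energy.
Σ(broken) = 2×D + 8×406 + 1×625 + 1×426 = 4299 + 2D
Σ(formed) = 3×D + 10×406 = 4060 + 3D
ΔH = Σ(broken) − Σ(formed) = (4299 + 2D) − (4060 + 3D) = +239 − D
Setting this equal to −121 kJ gives D = 360 kJ/mol.

D(C-C) ≈ 360 kJ/mol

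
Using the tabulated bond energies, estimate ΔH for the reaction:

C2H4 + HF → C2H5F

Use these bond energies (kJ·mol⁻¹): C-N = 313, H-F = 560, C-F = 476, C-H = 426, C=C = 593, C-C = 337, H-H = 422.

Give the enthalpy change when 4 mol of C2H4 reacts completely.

Bonds broken (reactants):
  C-H: 4 × 426 = 1704
  C=C: 1 × 593 = 593
  H-F: 1 × 560 = 560
  Σ(broken) = 2857 kJ
Bonds formed (products):
  C-C: 1 × 337 = 337
  C-F: 1 × 476 = 476
  C-H: 5 × 426 = 2130
  Σ(formed) = 2943 kJ
ΔH = Σ(broken) − Σ(formed) = 2857 − 2943 = −86 kJ
For 4× the reaction as written: 4 × (−86) = −344 kJ

ΔH = −344 kJ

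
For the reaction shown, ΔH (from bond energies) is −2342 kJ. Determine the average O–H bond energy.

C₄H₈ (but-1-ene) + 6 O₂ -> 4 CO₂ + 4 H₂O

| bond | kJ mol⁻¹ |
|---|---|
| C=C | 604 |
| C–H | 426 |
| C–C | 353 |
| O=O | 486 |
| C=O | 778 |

Let D be the O–H bond energy.
Σ(broken) = 2×353 + 8×426 + 1×604 + 6×486 = 7634
Σ(formed) = 8×778 + 8×D = 6224 + 8D
ΔH = Σ(broken) − Σ(formed) = (7634) − (6224 + 8D) = +1410 − 8D
Setting this equal to −2342 kJ gives 8D = 3752, so D = 469 kJ/mol.

D(O–H) ≈ 469 kJ/mol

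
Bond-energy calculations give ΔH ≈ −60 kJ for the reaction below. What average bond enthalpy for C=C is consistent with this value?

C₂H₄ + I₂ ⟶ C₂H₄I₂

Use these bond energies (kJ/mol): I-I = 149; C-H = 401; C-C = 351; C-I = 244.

D(C=C) ≈ 630 kJ/mol

Let D be the C=C bond energy.
Σ(broken) = 4×401 + 1×D + 1×149 = 1753 + D
Σ(formed) = 1×351 + 4×401 + 2×244 = 2443
ΔH = Σ(broken) − Σ(formed) = (1753 + D) − (2443) = −690 + D
Setting this equal to −60 kJ gives D = 630 kJ/mol.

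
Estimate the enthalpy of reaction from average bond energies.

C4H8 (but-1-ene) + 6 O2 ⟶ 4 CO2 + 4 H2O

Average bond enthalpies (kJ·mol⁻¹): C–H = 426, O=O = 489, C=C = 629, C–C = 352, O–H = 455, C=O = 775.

ΔH ≈ −2165 kJ

Bonds broken (reactants):
  C–C: 2 × 352 = 704
  C–H: 8 × 426 = 3408
  C=C: 1 × 629 = 629
  O=O: 6 × 489 = 2934
  Σ(broken) = 7675 kJ
Bonds formed (products):
  C=O: 8 × 775 = 6200
  O–H: 8 × 455 = 3640
  Σ(formed) = 9840 kJ
ΔH = Σ(broken) − Σ(formed) = 7675 − 9840 = −2165 kJ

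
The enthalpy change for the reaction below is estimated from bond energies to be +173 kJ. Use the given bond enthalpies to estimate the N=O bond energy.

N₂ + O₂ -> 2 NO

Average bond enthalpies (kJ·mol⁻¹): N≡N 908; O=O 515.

D(N=O) ≈ 625 kJ/mol

Let D be the N=O bond energy.
Σ(broken) = 1×908 + 1×515 = 1423
Σ(formed) = 2×D = 2D
ΔH = Σ(broken) − Σ(formed) = (1423) − (2D) = +1423 − 2D
Setting this equal to +173 kJ gives 2D = 1250, so D = 625 kJ/mol.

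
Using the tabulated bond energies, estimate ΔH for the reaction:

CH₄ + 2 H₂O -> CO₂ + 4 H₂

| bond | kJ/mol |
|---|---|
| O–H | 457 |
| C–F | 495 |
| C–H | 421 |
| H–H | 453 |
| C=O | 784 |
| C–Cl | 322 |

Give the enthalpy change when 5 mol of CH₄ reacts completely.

ΔH = +660 kJ

Bonds broken (reactants):
  C–H: 4 × 421 = 1684
  O–H: 4 × 457 = 1828
  Σ(broken) = 3512 kJ
Bonds formed (products):
  C=O: 2 × 784 = 1568
  H–H: 4 × 453 = 1812
  Σ(formed) = 3380 kJ
ΔH = Σ(broken) − Σ(formed) = 3512 − 3380 = +132 kJ
For 5× the reaction as written: 5 × (+132) = +660 kJ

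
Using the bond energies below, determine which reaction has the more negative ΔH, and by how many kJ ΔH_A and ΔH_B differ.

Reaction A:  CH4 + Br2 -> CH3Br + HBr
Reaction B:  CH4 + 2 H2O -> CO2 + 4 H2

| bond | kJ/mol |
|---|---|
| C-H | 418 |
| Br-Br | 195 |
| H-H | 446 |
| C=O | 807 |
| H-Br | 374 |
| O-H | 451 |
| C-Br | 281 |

Reaction A, by 120 kJ

Reaction A:
  Bonds broken (reactants):
    Br-Br: 1 × 195 = 195
    C-H: 4 × 418 = 1672
    Σ(broken) = 1867 kJ
  Bonds formed (products):
    C-Br: 1 × 281 = 281
    C-H: 3 × 418 = 1254
    H-Br: 1 × 374 = 374
    Σ(formed) = 1909 kJ
  ΔH_A = 1867 − 1909 = −42 kJ
Reaction B:
  Bonds broken (reactants):
    C-H: 4 × 418 = 1672
    O-H: 4 × 451 = 1804
    Σ(broken) = 3476 kJ
  Bonds formed (products):
    C=O: 2 × 807 = 1614
    H-H: 4 × 446 = 1784
    Σ(formed) = 3398 kJ
  ΔH_B = 3476 − 3398 = +78 kJ
ΔH_A − ΔH_B = −120 kJ, so reaction A has the more negative ΔH; |ΔH_A − ΔH_B| = 120 kJ.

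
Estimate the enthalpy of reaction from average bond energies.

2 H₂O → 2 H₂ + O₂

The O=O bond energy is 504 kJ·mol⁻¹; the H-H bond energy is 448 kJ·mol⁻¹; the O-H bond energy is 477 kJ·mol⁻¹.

Bonds broken (reactants):
  O-H: 4 × 477 = 1908
  Σ(broken) = 1908 kJ
Bonds formed (products):
  H-H: 2 × 448 = 896
  O=O: 1 × 504 = 504
  Σ(formed) = 1400 kJ
ΔH = Σ(broken) − Σ(formed) = 1908 − 1400 = +508 kJ

ΔH ≈ +508 kJ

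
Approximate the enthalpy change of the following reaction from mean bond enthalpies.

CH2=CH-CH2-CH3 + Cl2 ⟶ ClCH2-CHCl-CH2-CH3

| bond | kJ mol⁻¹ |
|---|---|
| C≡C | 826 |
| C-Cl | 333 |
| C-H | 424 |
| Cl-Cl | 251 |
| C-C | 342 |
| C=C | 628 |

ΔH ≈ −129 kJ

Bonds broken (reactants):
  C-C: 2 × 342 = 684
  C-H: 8 × 424 = 3392
  C=C: 1 × 628 = 628
  Cl-Cl: 1 × 251 = 251
  Σ(broken) = 4955 kJ
Bonds formed (products):
  C-C: 3 × 342 = 1026
  C-Cl: 2 × 333 = 666
  C-H: 8 × 424 = 3392
  Σ(formed) = 5084 kJ
ΔH = Σ(broken) − Σ(formed) = 4955 − 5084 = −129 kJ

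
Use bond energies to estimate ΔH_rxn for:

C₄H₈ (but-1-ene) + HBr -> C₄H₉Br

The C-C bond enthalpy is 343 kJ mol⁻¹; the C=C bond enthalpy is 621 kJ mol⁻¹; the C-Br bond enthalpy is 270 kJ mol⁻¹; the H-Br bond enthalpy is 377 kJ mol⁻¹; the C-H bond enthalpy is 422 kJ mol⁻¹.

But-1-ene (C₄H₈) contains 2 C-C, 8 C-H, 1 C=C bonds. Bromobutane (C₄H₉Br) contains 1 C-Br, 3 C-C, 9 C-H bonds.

ΔH ≈ −37 kJ

Bonds broken (reactants):
  C-C: 2 × 343 = 686
  C-H: 8 × 422 = 3376
  C=C: 1 × 621 = 621
  H-Br: 1 × 377 = 377
  Σ(broken) = 5060 kJ
Bonds formed (products):
  C-Br: 1 × 270 = 270
  C-C: 3 × 343 = 1029
  C-H: 9 × 422 = 3798
  Σ(formed) = 5097 kJ
ΔH = Σ(broken) − Σ(formed) = 5060 − 5097 = −37 kJ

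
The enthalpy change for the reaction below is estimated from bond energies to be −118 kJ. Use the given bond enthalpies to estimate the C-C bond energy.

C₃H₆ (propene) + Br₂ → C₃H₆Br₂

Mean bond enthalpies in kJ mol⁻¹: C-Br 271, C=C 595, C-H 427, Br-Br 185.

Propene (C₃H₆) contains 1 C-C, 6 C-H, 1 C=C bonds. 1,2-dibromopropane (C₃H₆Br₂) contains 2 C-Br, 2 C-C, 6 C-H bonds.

D(C-C) ≈ 356 kJ/mol

Let D be the C-C bond energy.
Σ(broken) = 1×185 + 1×D + 6×427 + 1×595 = 3342 + D
Σ(formed) = 2×271 + 2×D + 6×427 = 3104 + 2D
ΔH = Σ(broken) − Σ(formed) = (3342 + D) − (3104 + 2D) = +238 − D
Setting this equal to −118 kJ gives D = 356 kJ/mol.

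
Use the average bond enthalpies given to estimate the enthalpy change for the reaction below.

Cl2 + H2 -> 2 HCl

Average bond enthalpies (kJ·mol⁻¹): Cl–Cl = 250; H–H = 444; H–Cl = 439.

ΔH ≈ −184 kJ

Bonds broken (reactants):
  Cl–Cl: 1 × 250 = 250
  H–H: 1 × 444 = 444
  Σ(broken) = 694 kJ
Bonds formed (products):
  H–Cl: 2 × 439 = 878
  Σ(formed) = 878 kJ
ΔH = Σ(broken) − Σ(formed) = 694 − 878 = −184 kJ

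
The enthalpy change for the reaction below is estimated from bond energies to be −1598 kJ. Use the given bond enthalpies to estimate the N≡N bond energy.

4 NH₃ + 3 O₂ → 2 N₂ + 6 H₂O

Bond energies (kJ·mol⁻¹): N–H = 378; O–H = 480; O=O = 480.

Let D be the N≡N bond energy.
Σ(broken) = 12×378 + 3×480 = 5976
Σ(formed) = 2×D + 12×480 = 5760 + 2D
ΔH = Σ(broken) − Σ(formed) = (5976) − (5760 + 2D) = +216 − 2D
Setting this equal to −1598 kJ gives 2D = 1814, so D = 907 kJ/mol.

D(N≡N) ≈ 907 kJ/mol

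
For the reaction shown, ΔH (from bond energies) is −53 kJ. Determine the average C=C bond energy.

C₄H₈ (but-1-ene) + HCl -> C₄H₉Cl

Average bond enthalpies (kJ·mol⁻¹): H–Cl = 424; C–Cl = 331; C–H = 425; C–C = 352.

D(C=C) ≈ 631 kJ/mol

Let D be the C=C bond energy.
Σ(broken) = 2×352 + 8×425 + 1×D + 1×424 = 4528 + D
Σ(formed) = 3×352 + 1×331 + 9×425 = 5212
ΔH = Σ(broken) − Σ(formed) = (4528 + D) − (5212) = −684 + D
Setting this equal to −53 kJ gives D = 631 kJ/mol.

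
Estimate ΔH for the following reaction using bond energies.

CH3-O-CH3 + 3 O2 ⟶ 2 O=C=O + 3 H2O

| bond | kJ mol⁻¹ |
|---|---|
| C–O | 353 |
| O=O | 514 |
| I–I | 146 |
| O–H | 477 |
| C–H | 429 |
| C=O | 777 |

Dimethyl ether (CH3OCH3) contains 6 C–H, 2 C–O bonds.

Bonds broken (reactants):
  C–H: 6 × 429 = 2574
  C–O: 2 × 353 = 706
  O=O: 3 × 514 = 1542
  Σ(broken) = 4822 kJ
Bonds formed (products):
  C=O: 4 × 777 = 3108
  O–H: 6 × 477 = 2862
  Σ(formed) = 5970 kJ
ΔH = Σ(broken) − Σ(formed) = 4822 − 5970 = −1148 kJ

ΔH ≈ −1148 kJ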